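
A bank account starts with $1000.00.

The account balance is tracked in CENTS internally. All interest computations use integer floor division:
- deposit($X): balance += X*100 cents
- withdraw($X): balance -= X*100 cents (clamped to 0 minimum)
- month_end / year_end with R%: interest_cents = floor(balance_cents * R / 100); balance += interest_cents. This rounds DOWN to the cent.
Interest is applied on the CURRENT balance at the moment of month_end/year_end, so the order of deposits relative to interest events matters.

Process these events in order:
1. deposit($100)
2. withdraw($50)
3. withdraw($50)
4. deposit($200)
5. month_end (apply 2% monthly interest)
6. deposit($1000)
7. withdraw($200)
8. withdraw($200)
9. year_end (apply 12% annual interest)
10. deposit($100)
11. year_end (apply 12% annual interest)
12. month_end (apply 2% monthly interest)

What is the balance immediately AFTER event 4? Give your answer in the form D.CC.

After 1 (deposit($100)): balance=$1100.00 total_interest=$0.00
After 2 (withdraw($50)): balance=$1050.00 total_interest=$0.00
After 3 (withdraw($50)): balance=$1000.00 total_interest=$0.00
After 4 (deposit($200)): balance=$1200.00 total_interest=$0.00

Answer: 1200.00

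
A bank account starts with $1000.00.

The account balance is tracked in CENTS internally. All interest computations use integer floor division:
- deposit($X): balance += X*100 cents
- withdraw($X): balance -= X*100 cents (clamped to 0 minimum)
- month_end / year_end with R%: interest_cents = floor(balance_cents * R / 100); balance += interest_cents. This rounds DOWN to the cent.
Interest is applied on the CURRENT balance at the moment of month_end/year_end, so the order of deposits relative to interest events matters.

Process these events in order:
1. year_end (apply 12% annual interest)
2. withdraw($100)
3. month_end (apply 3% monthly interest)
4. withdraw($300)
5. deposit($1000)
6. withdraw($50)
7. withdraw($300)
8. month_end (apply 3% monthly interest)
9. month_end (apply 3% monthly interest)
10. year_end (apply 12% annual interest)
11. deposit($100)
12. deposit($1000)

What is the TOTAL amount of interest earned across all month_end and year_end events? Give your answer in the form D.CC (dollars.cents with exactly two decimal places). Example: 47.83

After 1 (year_end (apply 12% annual interest)): balance=$1120.00 total_interest=$120.00
After 2 (withdraw($100)): balance=$1020.00 total_interest=$120.00
After 3 (month_end (apply 3% monthly interest)): balance=$1050.60 total_interest=$150.60
After 4 (withdraw($300)): balance=$750.60 total_interest=$150.60
After 5 (deposit($1000)): balance=$1750.60 total_interest=$150.60
After 6 (withdraw($50)): balance=$1700.60 total_interest=$150.60
After 7 (withdraw($300)): balance=$1400.60 total_interest=$150.60
After 8 (month_end (apply 3% monthly interest)): balance=$1442.61 total_interest=$192.61
After 9 (month_end (apply 3% monthly interest)): balance=$1485.88 total_interest=$235.88
After 10 (year_end (apply 12% annual interest)): balance=$1664.18 total_interest=$414.18
After 11 (deposit($100)): balance=$1764.18 total_interest=$414.18
After 12 (deposit($1000)): balance=$2764.18 total_interest=$414.18

Answer: 414.18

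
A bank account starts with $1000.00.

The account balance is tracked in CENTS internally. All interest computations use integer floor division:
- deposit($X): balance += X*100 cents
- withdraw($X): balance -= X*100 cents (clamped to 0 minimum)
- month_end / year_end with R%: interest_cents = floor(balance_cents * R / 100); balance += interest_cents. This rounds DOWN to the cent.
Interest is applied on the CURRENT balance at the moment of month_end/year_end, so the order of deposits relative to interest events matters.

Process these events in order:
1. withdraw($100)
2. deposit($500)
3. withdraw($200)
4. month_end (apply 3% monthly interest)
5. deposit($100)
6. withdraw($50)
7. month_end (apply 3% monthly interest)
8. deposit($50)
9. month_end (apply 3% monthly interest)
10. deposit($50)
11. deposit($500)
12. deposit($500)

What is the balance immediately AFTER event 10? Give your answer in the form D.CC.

After 1 (withdraw($100)): balance=$900.00 total_interest=$0.00
After 2 (deposit($500)): balance=$1400.00 total_interest=$0.00
After 3 (withdraw($200)): balance=$1200.00 total_interest=$0.00
After 4 (month_end (apply 3% monthly interest)): balance=$1236.00 total_interest=$36.00
After 5 (deposit($100)): balance=$1336.00 total_interest=$36.00
After 6 (withdraw($50)): balance=$1286.00 total_interest=$36.00
After 7 (month_end (apply 3% monthly interest)): balance=$1324.58 total_interest=$74.58
After 8 (deposit($50)): balance=$1374.58 total_interest=$74.58
After 9 (month_end (apply 3% monthly interest)): balance=$1415.81 total_interest=$115.81
After 10 (deposit($50)): balance=$1465.81 total_interest=$115.81

Answer: 1465.81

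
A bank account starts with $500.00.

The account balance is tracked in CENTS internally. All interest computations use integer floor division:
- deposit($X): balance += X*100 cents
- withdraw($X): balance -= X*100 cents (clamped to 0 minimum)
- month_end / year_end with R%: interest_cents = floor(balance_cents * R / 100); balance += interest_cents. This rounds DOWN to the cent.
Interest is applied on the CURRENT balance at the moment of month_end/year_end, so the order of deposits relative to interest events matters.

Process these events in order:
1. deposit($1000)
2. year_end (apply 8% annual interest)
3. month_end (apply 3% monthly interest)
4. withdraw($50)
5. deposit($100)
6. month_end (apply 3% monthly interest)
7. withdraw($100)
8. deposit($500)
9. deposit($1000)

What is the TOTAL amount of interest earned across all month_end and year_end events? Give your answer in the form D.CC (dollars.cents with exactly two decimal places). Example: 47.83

Answer: 220.15

Derivation:
After 1 (deposit($1000)): balance=$1500.00 total_interest=$0.00
After 2 (year_end (apply 8% annual interest)): balance=$1620.00 total_interest=$120.00
After 3 (month_end (apply 3% monthly interest)): balance=$1668.60 total_interest=$168.60
After 4 (withdraw($50)): balance=$1618.60 total_interest=$168.60
After 5 (deposit($100)): balance=$1718.60 total_interest=$168.60
After 6 (month_end (apply 3% monthly interest)): balance=$1770.15 total_interest=$220.15
After 7 (withdraw($100)): balance=$1670.15 total_interest=$220.15
After 8 (deposit($500)): balance=$2170.15 total_interest=$220.15
After 9 (deposit($1000)): balance=$3170.15 total_interest=$220.15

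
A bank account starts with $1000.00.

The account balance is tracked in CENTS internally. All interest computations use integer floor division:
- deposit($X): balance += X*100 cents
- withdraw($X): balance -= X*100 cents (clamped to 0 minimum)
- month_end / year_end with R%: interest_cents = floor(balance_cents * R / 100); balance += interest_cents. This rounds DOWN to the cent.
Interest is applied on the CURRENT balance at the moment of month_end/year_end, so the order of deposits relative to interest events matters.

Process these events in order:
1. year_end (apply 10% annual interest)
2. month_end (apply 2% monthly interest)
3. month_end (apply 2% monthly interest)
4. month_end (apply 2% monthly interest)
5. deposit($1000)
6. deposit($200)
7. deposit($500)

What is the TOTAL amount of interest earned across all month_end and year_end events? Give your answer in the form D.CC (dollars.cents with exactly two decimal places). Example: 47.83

Answer: 167.32

Derivation:
After 1 (year_end (apply 10% annual interest)): balance=$1100.00 total_interest=$100.00
After 2 (month_end (apply 2% monthly interest)): balance=$1122.00 total_interest=$122.00
After 3 (month_end (apply 2% monthly interest)): balance=$1144.44 total_interest=$144.44
After 4 (month_end (apply 2% monthly interest)): balance=$1167.32 total_interest=$167.32
After 5 (deposit($1000)): balance=$2167.32 total_interest=$167.32
After 6 (deposit($200)): balance=$2367.32 total_interest=$167.32
After 7 (deposit($500)): balance=$2867.32 total_interest=$167.32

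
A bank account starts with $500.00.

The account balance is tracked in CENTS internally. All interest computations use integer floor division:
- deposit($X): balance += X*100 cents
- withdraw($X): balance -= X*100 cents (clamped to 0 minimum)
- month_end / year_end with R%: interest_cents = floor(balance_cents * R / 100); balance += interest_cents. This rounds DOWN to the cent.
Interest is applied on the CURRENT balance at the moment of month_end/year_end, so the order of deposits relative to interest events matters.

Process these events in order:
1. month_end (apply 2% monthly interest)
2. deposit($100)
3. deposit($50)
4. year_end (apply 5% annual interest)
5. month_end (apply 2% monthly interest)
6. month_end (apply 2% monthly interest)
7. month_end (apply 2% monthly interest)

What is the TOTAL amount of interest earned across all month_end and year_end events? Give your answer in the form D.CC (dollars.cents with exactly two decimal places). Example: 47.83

After 1 (month_end (apply 2% monthly interest)): balance=$510.00 total_interest=$10.00
After 2 (deposit($100)): balance=$610.00 total_interest=$10.00
After 3 (deposit($50)): balance=$660.00 total_interest=$10.00
After 4 (year_end (apply 5% annual interest)): balance=$693.00 total_interest=$43.00
After 5 (month_end (apply 2% monthly interest)): balance=$706.86 total_interest=$56.86
After 6 (month_end (apply 2% monthly interest)): balance=$720.99 total_interest=$70.99
After 7 (month_end (apply 2% monthly interest)): balance=$735.40 total_interest=$85.40

Answer: 85.40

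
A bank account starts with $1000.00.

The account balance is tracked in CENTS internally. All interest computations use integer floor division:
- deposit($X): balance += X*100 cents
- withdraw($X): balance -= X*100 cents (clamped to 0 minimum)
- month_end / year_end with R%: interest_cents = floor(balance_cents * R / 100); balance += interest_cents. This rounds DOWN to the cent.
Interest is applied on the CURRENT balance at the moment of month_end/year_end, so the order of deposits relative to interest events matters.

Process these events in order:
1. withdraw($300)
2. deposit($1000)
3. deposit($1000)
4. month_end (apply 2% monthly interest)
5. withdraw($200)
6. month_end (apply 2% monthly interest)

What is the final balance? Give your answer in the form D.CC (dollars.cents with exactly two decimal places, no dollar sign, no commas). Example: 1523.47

After 1 (withdraw($300)): balance=$700.00 total_interest=$0.00
After 2 (deposit($1000)): balance=$1700.00 total_interest=$0.00
After 3 (deposit($1000)): balance=$2700.00 total_interest=$0.00
After 4 (month_end (apply 2% monthly interest)): balance=$2754.00 total_interest=$54.00
After 5 (withdraw($200)): balance=$2554.00 total_interest=$54.00
After 6 (month_end (apply 2% monthly interest)): balance=$2605.08 total_interest=$105.08

Answer: 2605.08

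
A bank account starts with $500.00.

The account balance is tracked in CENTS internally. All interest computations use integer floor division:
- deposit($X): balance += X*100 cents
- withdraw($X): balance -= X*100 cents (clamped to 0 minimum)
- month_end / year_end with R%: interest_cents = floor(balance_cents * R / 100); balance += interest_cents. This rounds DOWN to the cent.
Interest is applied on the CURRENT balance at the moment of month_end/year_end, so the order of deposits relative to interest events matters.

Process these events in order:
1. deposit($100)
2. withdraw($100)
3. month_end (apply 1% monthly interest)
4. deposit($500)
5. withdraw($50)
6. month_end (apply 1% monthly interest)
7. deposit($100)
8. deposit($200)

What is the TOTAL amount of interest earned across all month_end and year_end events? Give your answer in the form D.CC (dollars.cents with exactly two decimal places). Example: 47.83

Answer: 14.55

Derivation:
After 1 (deposit($100)): balance=$600.00 total_interest=$0.00
After 2 (withdraw($100)): balance=$500.00 total_interest=$0.00
After 3 (month_end (apply 1% monthly interest)): balance=$505.00 total_interest=$5.00
After 4 (deposit($500)): balance=$1005.00 total_interest=$5.00
After 5 (withdraw($50)): balance=$955.00 total_interest=$5.00
After 6 (month_end (apply 1% monthly interest)): balance=$964.55 total_interest=$14.55
After 7 (deposit($100)): balance=$1064.55 total_interest=$14.55
After 8 (deposit($200)): balance=$1264.55 total_interest=$14.55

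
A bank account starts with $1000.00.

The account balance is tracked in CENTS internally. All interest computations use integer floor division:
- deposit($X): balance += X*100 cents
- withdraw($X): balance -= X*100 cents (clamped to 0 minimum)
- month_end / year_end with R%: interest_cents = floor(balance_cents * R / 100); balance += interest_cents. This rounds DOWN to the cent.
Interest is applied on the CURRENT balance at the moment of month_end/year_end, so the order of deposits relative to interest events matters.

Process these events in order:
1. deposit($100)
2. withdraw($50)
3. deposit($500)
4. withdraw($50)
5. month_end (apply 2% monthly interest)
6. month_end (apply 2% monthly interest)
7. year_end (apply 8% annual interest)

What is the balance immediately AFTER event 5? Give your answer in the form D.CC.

After 1 (deposit($100)): balance=$1100.00 total_interest=$0.00
After 2 (withdraw($50)): balance=$1050.00 total_interest=$0.00
After 3 (deposit($500)): balance=$1550.00 total_interest=$0.00
After 4 (withdraw($50)): balance=$1500.00 total_interest=$0.00
After 5 (month_end (apply 2% monthly interest)): balance=$1530.00 total_interest=$30.00

Answer: 1530.00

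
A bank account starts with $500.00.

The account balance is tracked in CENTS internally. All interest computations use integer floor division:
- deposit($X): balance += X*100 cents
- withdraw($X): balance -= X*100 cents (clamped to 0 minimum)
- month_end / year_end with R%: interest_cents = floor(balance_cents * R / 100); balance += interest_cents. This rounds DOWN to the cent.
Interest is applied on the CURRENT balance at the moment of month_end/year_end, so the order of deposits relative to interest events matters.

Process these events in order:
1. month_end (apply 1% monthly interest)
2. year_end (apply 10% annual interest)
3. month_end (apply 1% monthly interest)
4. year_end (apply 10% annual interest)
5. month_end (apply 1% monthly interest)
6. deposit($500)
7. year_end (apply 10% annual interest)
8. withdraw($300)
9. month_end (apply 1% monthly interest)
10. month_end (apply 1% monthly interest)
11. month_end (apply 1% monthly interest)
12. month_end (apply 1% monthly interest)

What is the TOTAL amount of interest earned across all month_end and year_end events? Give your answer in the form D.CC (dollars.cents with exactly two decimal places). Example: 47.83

After 1 (month_end (apply 1% monthly interest)): balance=$505.00 total_interest=$5.00
After 2 (year_end (apply 10% annual interest)): balance=$555.50 total_interest=$55.50
After 3 (month_end (apply 1% monthly interest)): balance=$561.05 total_interest=$61.05
After 4 (year_end (apply 10% annual interest)): balance=$617.15 total_interest=$117.15
After 5 (month_end (apply 1% monthly interest)): balance=$623.32 total_interest=$123.32
After 6 (deposit($500)): balance=$1123.32 total_interest=$123.32
After 7 (year_end (apply 10% annual interest)): balance=$1235.65 total_interest=$235.65
After 8 (withdraw($300)): balance=$935.65 total_interest=$235.65
After 9 (month_end (apply 1% monthly interest)): balance=$945.00 total_interest=$245.00
After 10 (month_end (apply 1% monthly interest)): balance=$954.45 total_interest=$254.45
After 11 (month_end (apply 1% monthly interest)): balance=$963.99 total_interest=$263.99
After 12 (month_end (apply 1% monthly interest)): balance=$973.62 total_interest=$273.62

Answer: 273.62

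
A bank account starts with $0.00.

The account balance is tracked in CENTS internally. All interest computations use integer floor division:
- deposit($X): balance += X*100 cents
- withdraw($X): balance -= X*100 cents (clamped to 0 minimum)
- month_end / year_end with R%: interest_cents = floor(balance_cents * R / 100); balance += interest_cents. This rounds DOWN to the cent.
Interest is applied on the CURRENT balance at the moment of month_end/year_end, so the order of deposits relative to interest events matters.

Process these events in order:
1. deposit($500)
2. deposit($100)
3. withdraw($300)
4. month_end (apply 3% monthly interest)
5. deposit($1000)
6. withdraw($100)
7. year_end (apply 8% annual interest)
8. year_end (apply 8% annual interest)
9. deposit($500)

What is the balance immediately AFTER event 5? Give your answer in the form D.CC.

After 1 (deposit($500)): balance=$500.00 total_interest=$0.00
After 2 (deposit($100)): balance=$600.00 total_interest=$0.00
After 3 (withdraw($300)): balance=$300.00 total_interest=$0.00
After 4 (month_end (apply 3% monthly interest)): balance=$309.00 total_interest=$9.00
After 5 (deposit($1000)): balance=$1309.00 total_interest=$9.00

Answer: 1309.00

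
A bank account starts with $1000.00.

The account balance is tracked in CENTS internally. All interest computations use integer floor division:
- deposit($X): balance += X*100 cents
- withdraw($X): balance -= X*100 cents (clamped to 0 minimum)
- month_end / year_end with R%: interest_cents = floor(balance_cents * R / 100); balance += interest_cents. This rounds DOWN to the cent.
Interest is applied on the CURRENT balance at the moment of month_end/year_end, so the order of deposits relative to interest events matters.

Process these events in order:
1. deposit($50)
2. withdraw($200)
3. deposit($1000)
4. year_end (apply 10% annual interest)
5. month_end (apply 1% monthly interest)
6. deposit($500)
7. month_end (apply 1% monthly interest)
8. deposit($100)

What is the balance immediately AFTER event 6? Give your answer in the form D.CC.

Answer: 2555.35

Derivation:
After 1 (deposit($50)): balance=$1050.00 total_interest=$0.00
After 2 (withdraw($200)): balance=$850.00 total_interest=$0.00
After 3 (deposit($1000)): balance=$1850.00 total_interest=$0.00
After 4 (year_end (apply 10% annual interest)): balance=$2035.00 total_interest=$185.00
After 5 (month_end (apply 1% monthly interest)): balance=$2055.35 total_interest=$205.35
After 6 (deposit($500)): balance=$2555.35 total_interest=$205.35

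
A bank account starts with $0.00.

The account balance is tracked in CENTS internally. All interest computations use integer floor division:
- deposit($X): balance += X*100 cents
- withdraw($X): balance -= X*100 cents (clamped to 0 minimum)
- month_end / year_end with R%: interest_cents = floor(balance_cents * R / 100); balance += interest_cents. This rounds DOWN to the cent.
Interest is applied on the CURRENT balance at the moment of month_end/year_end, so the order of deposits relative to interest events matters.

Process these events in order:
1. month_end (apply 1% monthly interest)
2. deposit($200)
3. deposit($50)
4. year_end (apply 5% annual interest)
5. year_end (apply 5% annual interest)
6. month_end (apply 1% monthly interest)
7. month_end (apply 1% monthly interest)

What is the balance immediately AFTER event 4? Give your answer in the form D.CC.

After 1 (month_end (apply 1% monthly interest)): balance=$0.00 total_interest=$0.00
After 2 (deposit($200)): balance=$200.00 total_interest=$0.00
After 3 (deposit($50)): balance=$250.00 total_interest=$0.00
After 4 (year_end (apply 5% annual interest)): balance=$262.50 total_interest=$12.50

Answer: 262.50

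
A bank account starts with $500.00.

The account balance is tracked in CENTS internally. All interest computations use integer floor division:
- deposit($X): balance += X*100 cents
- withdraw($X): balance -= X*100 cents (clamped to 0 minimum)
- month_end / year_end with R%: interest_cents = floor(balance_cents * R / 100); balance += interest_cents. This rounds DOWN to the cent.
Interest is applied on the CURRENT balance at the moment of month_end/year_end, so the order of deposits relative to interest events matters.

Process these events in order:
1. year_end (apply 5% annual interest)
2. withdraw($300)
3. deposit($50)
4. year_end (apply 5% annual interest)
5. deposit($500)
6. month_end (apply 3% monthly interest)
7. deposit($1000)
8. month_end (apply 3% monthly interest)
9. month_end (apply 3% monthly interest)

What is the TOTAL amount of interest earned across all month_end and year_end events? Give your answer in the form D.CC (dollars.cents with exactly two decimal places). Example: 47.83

After 1 (year_end (apply 5% annual interest)): balance=$525.00 total_interest=$25.00
After 2 (withdraw($300)): balance=$225.00 total_interest=$25.00
After 3 (deposit($50)): balance=$275.00 total_interest=$25.00
After 4 (year_end (apply 5% annual interest)): balance=$288.75 total_interest=$38.75
After 5 (deposit($500)): balance=$788.75 total_interest=$38.75
After 6 (month_end (apply 3% monthly interest)): balance=$812.41 total_interest=$62.41
After 7 (deposit($1000)): balance=$1812.41 total_interest=$62.41
After 8 (month_end (apply 3% monthly interest)): balance=$1866.78 total_interest=$116.78
After 9 (month_end (apply 3% monthly interest)): balance=$1922.78 total_interest=$172.78

Answer: 172.78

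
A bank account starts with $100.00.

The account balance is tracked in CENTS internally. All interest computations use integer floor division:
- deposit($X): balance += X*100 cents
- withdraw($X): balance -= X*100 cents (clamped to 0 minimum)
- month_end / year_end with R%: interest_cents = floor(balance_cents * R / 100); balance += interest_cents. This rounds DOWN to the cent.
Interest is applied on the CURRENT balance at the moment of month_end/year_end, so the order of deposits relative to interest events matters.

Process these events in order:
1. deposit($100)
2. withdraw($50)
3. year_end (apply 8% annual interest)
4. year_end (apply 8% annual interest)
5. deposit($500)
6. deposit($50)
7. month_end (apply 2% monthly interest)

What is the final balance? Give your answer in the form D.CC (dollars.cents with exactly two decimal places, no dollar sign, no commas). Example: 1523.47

After 1 (deposit($100)): balance=$200.00 total_interest=$0.00
After 2 (withdraw($50)): balance=$150.00 total_interest=$0.00
After 3 (year_end (apply 8% annual interest)): balance=$162.00 total_interest=$12.00
After 4 (year_end (apply 8% annual interest)): balance=$174.96 total_interest=$24.96
After 5 (deposit($500)): balance=$674.96 total_interest=$24.96
After 6 (deposit($50)): balance=$724.96 total_interest=$24.96
After 7 (month_end (apply 2% monthly interest)): balance=$739.45 total_interest=$39.45

Answer: 739.45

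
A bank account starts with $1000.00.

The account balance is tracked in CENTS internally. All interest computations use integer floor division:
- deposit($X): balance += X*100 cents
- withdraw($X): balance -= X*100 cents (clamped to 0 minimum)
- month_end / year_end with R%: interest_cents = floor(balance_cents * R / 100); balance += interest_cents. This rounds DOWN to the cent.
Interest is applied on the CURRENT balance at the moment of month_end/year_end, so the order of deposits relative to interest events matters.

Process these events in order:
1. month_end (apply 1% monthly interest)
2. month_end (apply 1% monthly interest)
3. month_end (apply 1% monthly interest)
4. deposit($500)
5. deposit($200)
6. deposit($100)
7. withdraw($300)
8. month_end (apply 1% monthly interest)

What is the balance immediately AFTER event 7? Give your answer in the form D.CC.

Answer: 1530.30

Derivation:
After 1 (month_end (apply 1% monthly interest)): balance=$1010.00 total_interest=$10.00
After 2 (month_end (apply 1% monthly interest)): balance=$1020.10 total_interest=$20.10
After 3 (month_end (apply 1% monthly interest)): balance=$1030.30 total_interest=$30.30
After 4 (deposit($500)): balance=$1530.30 total_interest=$30.30
After 5 (deposit($200)): balance=$1730.30 total_interest=$30.30
After 6 (deposit($100)): balance=$1830.30 total_interest=$30.30
After 7 (withdraw($300)): balance=$1530.30 total_interest=$30.30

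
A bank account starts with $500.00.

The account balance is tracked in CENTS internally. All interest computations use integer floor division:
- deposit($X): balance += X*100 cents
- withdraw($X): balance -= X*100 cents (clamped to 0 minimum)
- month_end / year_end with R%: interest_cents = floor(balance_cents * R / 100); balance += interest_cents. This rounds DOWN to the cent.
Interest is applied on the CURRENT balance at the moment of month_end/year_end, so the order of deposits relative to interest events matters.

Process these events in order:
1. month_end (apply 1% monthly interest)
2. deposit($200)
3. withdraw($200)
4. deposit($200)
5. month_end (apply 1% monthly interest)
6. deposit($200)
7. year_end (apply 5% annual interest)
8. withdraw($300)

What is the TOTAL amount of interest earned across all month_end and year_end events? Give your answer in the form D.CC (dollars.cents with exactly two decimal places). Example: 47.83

Answer: 57.65

Derivation:
After 1 (month_end (apply 1% monthly interest)): balance=$505.00 total_interest=$5.00
After 2 (deposit($200)): balance=$705.00 total_interest=$5.00
After 3 (withdraw($200)): balance=$505.00 total_interest=$5.00
After 4 (deposit($200)): balance=$705.00 total_interest=$5.00
After 5 (month_end (apply 1% monthly interest)): balance=$712.05 total_interest=$12.05
After 6 (deposit($200)): balance=$912.05 total_interest=$12.05
After 7 (year_end (apply 5% annual interest)): balance=$957.65 total_interest=$57.65
After 8 (withdraw($300)): balance=$657.65 total_interest=$57.65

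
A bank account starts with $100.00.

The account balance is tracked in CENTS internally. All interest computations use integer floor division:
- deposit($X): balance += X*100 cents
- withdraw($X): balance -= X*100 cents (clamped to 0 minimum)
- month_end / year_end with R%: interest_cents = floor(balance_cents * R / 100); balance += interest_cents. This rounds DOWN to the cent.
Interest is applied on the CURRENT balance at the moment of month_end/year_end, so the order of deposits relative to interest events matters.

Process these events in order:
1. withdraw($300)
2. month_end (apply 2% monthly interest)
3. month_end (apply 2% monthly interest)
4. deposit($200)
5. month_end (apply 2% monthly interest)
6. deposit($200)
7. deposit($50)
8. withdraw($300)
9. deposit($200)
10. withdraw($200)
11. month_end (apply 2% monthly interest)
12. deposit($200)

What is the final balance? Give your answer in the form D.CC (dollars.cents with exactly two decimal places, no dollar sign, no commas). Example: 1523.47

After 1 (withdraw($300)): balance=$0.00 total_interest=$0.00
After 2 (month_end (apply 2% monthly interest)): balance=$0.00 total_interest=$0.00
After 3 (month_end (apply 2% monthly interest)): balance=$0.00 total_interest=$0.00
After 4 (deposit($200)): balance=$200.00 total_interest=$0.00
After 5 (month_end (apply 2% monthly interest)): balance=$204.00 total_interest=$4.00
After 6 (deposit($200)): balance=$404.00 total_interest=$4.00
After 7 (deposit($50)): balance=$454.00 total_interest=$4.00
After 8 (withdraw($300)): balance=$154.00 total_interest=$4.00
After 9 (deposit($200)): balance=$354.00 total_interest=$4.00
After 10 (withdraw($200)): balance=$154.00 total_interest=$4.00
After 11 (month_end (apply 2% monthly interest)): balance=$157.08 total_interest=$7.08
After 12 (deposit($200)): balance=$357.08 total_interest=$7.08

Answer: 357.08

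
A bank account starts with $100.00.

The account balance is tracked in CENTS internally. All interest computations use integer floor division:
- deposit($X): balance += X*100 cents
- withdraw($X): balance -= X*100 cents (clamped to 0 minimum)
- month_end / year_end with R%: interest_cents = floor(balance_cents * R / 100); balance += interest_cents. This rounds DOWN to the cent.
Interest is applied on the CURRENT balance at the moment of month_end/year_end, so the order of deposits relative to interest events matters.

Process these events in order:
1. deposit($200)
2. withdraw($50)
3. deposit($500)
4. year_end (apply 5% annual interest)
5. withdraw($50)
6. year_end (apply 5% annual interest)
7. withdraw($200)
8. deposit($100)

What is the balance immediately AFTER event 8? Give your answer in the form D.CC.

Answer: 674.37

Derivation:
After 1 (deposit($200)): balance=$300.00 total_interest=$0.00
After 2 (withdraw($50)): balance=$250.00 total_interest=$0.00
After 3 (deposit($500)): balance=$750.00 total_interest=$0.00
After 4 (year_end (apply 5% annual interest)): balance=$787.50 total_interest=$37.50
After 5 (withdraw($50)): balance=$737.50 total_interest=$37.50
After 6 (year_end (apply 5% annual interest)): balance=$774.37 total_interest=$74.37
After 7 (withdraw($200)): balance=$574.37 total_interest=$74.37
After 8 (deposit($100)): balance=$674.37 total_interest=$74.37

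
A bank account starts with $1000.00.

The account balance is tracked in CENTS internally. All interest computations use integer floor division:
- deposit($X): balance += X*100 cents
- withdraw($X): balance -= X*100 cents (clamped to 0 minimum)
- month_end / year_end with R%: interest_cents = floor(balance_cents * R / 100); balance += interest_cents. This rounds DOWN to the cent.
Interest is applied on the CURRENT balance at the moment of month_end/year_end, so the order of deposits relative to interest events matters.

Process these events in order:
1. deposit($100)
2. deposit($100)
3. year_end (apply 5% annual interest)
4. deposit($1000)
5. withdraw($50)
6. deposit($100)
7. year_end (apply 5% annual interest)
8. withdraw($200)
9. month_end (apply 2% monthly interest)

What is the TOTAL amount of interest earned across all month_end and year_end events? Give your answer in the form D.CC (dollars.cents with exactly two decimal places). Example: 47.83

After 1 (deposit($100)): balance=$1100.00 total_interest=$0.00
After 2 (deposit($100)): balance=$1200.00 total_interest=$0.00
After 3 (year_end (apply 5% annual interest)): balance=$1260.00 total_interest=$60.00
After 4 (deposit($1000)): balance=$2260.00 total_interest=$60.00
After 5 (withdraw($50)): balance=$2210.00 total_interest=$60.00
After 6 (deposit($100)): balance=$2310.00 total_interest=$60.00
After 7 (year_end (apply 5% annual interest)): balance=$2425.50 total_interest=$175.50
After 8 (withdraw($200)): balance=$2225.50 total_interest=$175.50
After 9 (month_end (apply 2% monthly interest)): balance=$2270.01 total_interest=$220.01

Answer: 220.01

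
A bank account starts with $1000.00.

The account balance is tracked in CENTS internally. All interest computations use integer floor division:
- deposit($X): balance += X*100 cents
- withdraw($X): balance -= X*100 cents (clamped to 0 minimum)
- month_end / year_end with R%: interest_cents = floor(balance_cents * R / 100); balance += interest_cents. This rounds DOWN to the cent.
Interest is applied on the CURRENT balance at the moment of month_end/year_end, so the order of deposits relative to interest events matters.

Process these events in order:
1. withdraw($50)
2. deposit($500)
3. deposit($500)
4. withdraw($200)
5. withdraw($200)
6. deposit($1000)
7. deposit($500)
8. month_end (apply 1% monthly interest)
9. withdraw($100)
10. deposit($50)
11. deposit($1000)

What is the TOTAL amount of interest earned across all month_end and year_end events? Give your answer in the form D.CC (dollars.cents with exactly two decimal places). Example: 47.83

After 1 (withdraw($50)): balance=$950.00 total_interest=$0.00
After 2 (deposit($500)): balance=$1450.00 total_interest=$0.00
After 3 (deposit($500)): balance=$1950.00 total_interest=$0.00
After 4 (withdraw($200)): balance=$1750.00 total_interest=$0.00
After 5 (withdraw($200)): balance=$1550.00 total_interest=$0.00
After 6 (deposit($1000)): balance=$2550.00 total_interest=$0.00
After 7 (deposit($500)): balance=$3050.00 total_interest=$0.00
After 8 (month_end (apply 1% monthly interest)): balance=$3080.50 total_interest=$30.50
After 9 (withdraw($100)): balance=$2980.50 total_interest=$30.50
After 10 (deposit($50)): balance=$3030.50 total_interest=$30.50
After 11 (deposit($1000)): balance=$4030.50 total_interest=$30.50

Answer: 30.50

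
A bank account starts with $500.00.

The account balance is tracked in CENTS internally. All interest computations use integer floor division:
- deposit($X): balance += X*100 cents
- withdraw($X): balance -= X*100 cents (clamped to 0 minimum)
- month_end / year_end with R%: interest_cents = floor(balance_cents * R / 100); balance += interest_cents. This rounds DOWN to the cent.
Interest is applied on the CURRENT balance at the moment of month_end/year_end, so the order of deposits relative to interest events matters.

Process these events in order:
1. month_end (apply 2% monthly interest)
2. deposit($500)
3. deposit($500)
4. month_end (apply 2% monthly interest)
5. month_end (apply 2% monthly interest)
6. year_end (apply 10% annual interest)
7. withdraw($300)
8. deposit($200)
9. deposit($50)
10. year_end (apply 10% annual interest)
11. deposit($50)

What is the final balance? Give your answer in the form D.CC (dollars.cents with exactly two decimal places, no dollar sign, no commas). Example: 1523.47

Answer: 1895.91

Derivation:
After 1 (month_end (apply 2% monthly interest)): balance=$510.00 total_interest=$10.00
After 2 (deposit($500)): balance=$1010.00 total_interest=$10.00
After 3 (deposit($500)): balance=$1510.00 total_interest=$10.00
After 4 (month_end (apply 2% monthly interest)): balance=$1540.20 total_interest=$40.20
After 5 (month_end (apply 2% monthly interest)): balance=$1571.00 total_interest=$71.00
After 6 (year_end (apply 10% annual interest)): balance=$1728.10 total_interest=$228.10
After 7 (withdraw($300)): balance=$1428.10 total_interest=$228.10
After 8 (deposit($200)): balance=$1628.10 total_interest=$228.10
After 9 (deposit($50)): balance=$1678.10 total_interest=$228.10
After 10 (year_end (apply 10% annual interest)): balance=$1845.91 total_interest=$395.91
After 11 (deposit($50)): balance=$1895.91 total_interest=$395.91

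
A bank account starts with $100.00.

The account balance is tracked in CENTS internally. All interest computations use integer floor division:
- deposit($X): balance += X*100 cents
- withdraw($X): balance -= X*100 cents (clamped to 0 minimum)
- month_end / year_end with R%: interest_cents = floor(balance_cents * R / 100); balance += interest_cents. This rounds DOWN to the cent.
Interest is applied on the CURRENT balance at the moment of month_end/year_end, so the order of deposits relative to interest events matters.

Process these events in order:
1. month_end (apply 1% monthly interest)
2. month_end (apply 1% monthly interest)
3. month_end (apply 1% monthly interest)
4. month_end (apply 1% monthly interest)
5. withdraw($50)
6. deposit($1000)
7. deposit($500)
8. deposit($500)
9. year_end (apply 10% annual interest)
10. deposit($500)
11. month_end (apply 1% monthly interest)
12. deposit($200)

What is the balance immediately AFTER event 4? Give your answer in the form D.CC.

After 1 (month_end (apply 1% monthly interest)): balance=$101.00 total_interest=$1.00
After 2 (month_end (apply 1% monthly interest)): balance=$102.01 total_interest=$2.01
After 3 (month_end (apply 1% monthly interest)): balance=$103.03 total_interest=$3.03
After 4 (month_end (apply 1% monthly interest)): balance=$104.06 total_interest=$4.06

Answer: 104.06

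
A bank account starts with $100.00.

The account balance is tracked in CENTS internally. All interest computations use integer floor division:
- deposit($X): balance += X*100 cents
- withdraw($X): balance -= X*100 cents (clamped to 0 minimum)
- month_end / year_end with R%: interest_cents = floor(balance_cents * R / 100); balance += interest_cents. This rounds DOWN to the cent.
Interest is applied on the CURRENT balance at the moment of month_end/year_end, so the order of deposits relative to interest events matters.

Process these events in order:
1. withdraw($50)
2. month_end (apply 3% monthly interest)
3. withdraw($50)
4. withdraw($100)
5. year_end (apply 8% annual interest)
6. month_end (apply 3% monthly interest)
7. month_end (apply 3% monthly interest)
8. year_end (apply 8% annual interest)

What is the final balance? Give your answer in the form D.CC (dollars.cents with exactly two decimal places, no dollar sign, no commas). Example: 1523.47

After 1 (withdraw($50)): balance=$50.00 total_interest=$0.00
After 2 (month_end (apply 3% monthly interest)): balance=$51.50 total_interest=$1.50
After 3 (withdraw($50)): balance=$1.50 total_interest=$1.50
After 4 (withdraw($100)): balance=$0.00 total_interest=$1.50
After 5 (year_end (apply 8% annual interest)): balance=$0.00 total_interest=$1.50
After 6 (month_end (apply 3% monthly interest)): balance=$0.00 total_interest=$1.50
After 7 (month_end (apply 3% monthly interest)): balance=$0.00 total_interest=$1.50
After 8 (year_end (apply 8% annual interest)): balance=$0.00 total_interest=$1.50

Answer: 0.00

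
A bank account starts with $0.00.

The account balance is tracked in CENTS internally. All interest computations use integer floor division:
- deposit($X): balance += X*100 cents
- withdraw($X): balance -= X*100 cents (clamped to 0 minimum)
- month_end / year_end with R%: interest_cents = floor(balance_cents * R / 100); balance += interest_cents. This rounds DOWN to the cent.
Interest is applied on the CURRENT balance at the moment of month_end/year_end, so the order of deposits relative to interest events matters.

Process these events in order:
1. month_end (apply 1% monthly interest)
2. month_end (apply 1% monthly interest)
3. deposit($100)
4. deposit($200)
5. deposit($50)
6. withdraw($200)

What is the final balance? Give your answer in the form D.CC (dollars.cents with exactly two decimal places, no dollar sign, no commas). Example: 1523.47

After 1 (month_end (apply 1% monthly interest)): balance=$0.00 total_interest=$0.00
After 2 (month_end (apply 1% monthly interest)): balance=$0.00 total_interest=$0.00
After 3 (deposit($100)): balance=$100.00 total_interest=$0.00
After 4 (deposit($200)): balance=$300.00 total_interest=$0.00
After 5 (deposit($50)): balance=$350.00 total_interest=$0.00
After 6 (withdraw($200)): balance=$150.00 total_interest=$0.00

Answer: 150.00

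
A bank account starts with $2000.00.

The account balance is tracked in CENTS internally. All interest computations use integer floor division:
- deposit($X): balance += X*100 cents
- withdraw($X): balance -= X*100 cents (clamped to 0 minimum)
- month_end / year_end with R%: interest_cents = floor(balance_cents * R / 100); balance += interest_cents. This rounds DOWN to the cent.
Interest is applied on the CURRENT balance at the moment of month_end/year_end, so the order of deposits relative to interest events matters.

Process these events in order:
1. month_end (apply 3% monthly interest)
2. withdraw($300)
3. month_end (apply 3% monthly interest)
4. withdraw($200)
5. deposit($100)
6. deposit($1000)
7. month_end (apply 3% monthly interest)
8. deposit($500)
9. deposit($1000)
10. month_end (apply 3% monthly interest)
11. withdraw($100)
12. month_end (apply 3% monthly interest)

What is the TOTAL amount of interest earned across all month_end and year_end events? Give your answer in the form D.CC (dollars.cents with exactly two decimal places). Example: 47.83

After 1 (month_end (apply 3% monthly interest)): balance=$2060.00 total_interest=$60.00
After 2 (withdraw($300)): balance=$1760.00 total_interest=$60.00
After 3 (month_end (apply 3% monthly interest)): balance=$1812.80 total_interest=$112.80
After 4 (withdraw($200)): balance=$1612.80 total_interest=$112.80
After 5 (deposit($100)): balance=$1712.80 total_interest=$112.80
After 6 (deposit($1000)): balance=$2712.80 total_interest=$112.80
After 7 (month_end (apply 3% monthly interest)): balance=$2794.18 total_interest=$194.18
After 8 (deposit($500)): balance=$3294.18 total_interest=$194.18
After 9 (deposit($1000)): balance=$4294.18 total_interest=$194.18
After 10 (month_end (apply 3% monthly interest)): balance=$4423.00 total_interest=$323.00
After 11 (withdraw($100)): balance=$4323.00 total_interest=$323.00
After 12 (month_end (apply 3% monthly interest)): balance=$4452.69 total_interest=$452.69

Answer: 452.69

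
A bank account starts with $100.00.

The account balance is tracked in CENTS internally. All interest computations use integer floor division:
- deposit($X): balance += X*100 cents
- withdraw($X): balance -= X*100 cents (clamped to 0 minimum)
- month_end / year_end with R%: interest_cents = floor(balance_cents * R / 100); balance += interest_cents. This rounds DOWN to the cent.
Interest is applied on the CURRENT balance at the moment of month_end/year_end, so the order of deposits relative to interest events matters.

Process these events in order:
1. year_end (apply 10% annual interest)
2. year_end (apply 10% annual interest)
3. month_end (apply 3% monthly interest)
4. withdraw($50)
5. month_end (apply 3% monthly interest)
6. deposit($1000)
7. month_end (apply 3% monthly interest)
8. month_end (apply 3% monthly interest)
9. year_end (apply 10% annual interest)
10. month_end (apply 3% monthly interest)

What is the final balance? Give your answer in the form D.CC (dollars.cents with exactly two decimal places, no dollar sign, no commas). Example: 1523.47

Answer: 1294.37

Derivation:
After 1 (year_end (apply 10% annual interest)): balance=$110.00 total_interest=$10.00
After 2 (year_end (apply 10% annual interest)): balance=$121.00 total_interest=$21.00
After 3 (month_end (apply 3% monthly interest)): balance=$124.63 total_interest=$24.63
After 4 (withdraw($50)): balance=$74.63 total_interest=$24.63
After 5 (month_end (apply 3% monthly interest)): balance=$76.86 total_interest=$26.86
After 6 (deposit($1000)): balance=$1076.86 total_interest=$26.86
After 7 (month_end (apply 3% monthly interest)): balance=$1109.16 total_interest=$59.16
After 8 (month_end (apply 3% monthly interest)): balance=$1142.43 total_interest=$92.43
After 9 (year_end (apply 10% annual interest)): balance=$1256.67 total_interest=$206.67
After 10 (month_end (apply 3% monthly interest)): balance=$1294.37 total_interest=$244.37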